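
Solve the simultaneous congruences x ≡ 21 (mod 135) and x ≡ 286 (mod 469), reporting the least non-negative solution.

Write x = 21 + 135·k. Then 135·k ≡ 286 − 21 ≡ 265 (mod 469).
Need 135⁻¹ mod 469. Extended Euclid on (469, 135):
469 = 3×135 + 64
135 = 2×64 + 7
64 = 9×7 + 1
7 = 7×1 + 0
Back-substitute:
1 = 64 − 9·7
1 = −9·135 + 19·64
1 = 19·469 − 66·135
135⁻¹ ≡ 403 (mod 469), so k ≡ 403·265 ≡ 332 (mod 469).
x = 21 + 135·332 = 44841.

44841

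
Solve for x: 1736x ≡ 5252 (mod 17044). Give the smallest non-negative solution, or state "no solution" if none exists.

1191

First find gcd(1736, 17044):
17044 = 9×1736 + 1420
1736 = 1×1420 + 316
1420 = 4×316 + 156
316 = 2×156 + 4
156 = 39×4 + 0
gcd = 4 and 4 | 5252, so solutions exist. Divide through by 4: 434x ≡ 1313 (mod 4261).
Now find 434⁻¹ mod 4261:
4261 = 9×434 + 355
434 = 1×355 + 79
355 = 4×79 + 39
79 = 2×39 + 1
39 = 39×1 + 0
Back-substitute:
1 = 79 − 2·39
1 = −2·355 + 9·79
1 = 9·434 − 11·355
1 = −11·4261 + 108·434
So 434⁻¹ ≡ 108 (mod 4261).
Then x ≡ 108·1313 ≡ 1191 (mod 4261); the smallest non-negative solution is x = 1191.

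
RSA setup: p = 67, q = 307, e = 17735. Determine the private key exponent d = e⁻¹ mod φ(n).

φ(n) = (p−1)(q−1) = 66·306 = 20196.
Need d with 17735·d ≡ 1 (mod 20196). Apply the extended Euclidean algorithm:
20196 = 1·17735 + 2461
17735 = 7·2461 + 508
2461 = 4·508 + 429
508 = 1·429 + 79
429 = 5·79 + 34
79 = 2·34 + 11
34 = 3·11 + 1
11 = 11·1 + 0
Back-substitute:
1 = 34 − 3·11
1 = −3·79 + 7·34
1 = 7·429 − 38·79
1 = −38·508 + 45·429
1 = 45·2461 − 218·508
1 = −218·17735 + 1571·2461
1 = 1571·20196 − 1789·17735
So 17735·(-1789) ≡ 1 (mod 20196), hence d ≡ -1789 ≡ 18407 (mod 20196).

18407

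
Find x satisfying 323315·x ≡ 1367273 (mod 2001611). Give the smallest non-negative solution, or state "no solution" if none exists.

First find gcd(323315, 2001611):
2001611 = 6·323315 + 61721
323315 = 5·61721 + 14710
61721 = 4·14710 + 2881
14710 = 5·2881 + 305
2881 = 9·305 + 136
305 = 2·136 + 33
136 = 4·33 + 4
33 = 8·4 + 1
4 = 4·1 + 0
gcd = 1, so a unique solution mod 2001611 exists.
Back-substitute for the Bézout coefficients:
1 = 33 − 8·4
1 = −8·136 + 33·33
1 = 33·305 − 74·136
1 = −74·2881 + 699·305
1 = 699·14710 − 3569·2881
1 = −3569·61721 + 14975·14710
1 = 14975·323315 − 78444·61721
1 = −78444·2001611 + 485639·323315
So 323315·(485639) ≡ 1 (mod 2001611), giving 323315⁻¹ ≡ 485639.
x ≡ 323315⁻¹·1367273 ≡ 485639·1367273 ≡ 670584 (mod 2001611).

670584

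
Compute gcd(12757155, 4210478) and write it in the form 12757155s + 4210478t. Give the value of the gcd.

1

Euclidean algorithm:
12757155 = 3×4210478 + 125721
4210478 = 33×125721 + 61685
125721 = 2×61685 + 2351
61685 = 26×2351 + 559
2351 = 4×559 + 115
559 = 4×115 + 99
115 = 1×99 + 16
99 = 6×16 + 3
16 = 5×3 + 1
3 = 3×1 + 0
gcd(12757155, 4210478) = 1.
Express as a combination:
1 = 16 − 5·3
1 = −5·99 + 31·16
1 = 31·115 − 36·99
1 = −36·559 + 175·115
1 = 175·2351 − 736·559
1 = −736·61685 + 19311·2351
1 = 19311·125721 − 39358·61685
1 = −39358·4210478 + 1318125·125721
1 = 1318125·12757155 − 3993733·4210478
So 1 = (1318125)·12757155 + (-3993733)·4210478.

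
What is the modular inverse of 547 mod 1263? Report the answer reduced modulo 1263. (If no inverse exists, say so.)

979

Apply the Euclidean algorithm to 1263 and 547:
1263 = 2·547 + 169
547 = 3·169 + 40
169 = 4·40 + 9
40 = 4·9 + 4
9 = 2·4 + 1
4 = 4·1 + 0
gcd = 1, so the inverse exists. Back-substitute:
1 = 9 − 2·4
1 = −2·40 + 9·9
1 = 9·169 − 38·40
1 = −38·547 + 123·169
1 = 123·1263 − 284·547
Hence 547⁻¹ ≡ -284 ≡ 979 (mod 1263).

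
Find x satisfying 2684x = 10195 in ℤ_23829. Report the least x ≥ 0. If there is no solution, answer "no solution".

2321

First find gcd(2684, 23829):
23829 = 8*2684 + 2357
2684 = 1*2357 + 327
2357 = 7*327 + 68
327 = 4*68 + 55
68 = 1*55 + 13
55 = 4*13 + 3
13 = 4*3 + 1
3 = 3*1 + 0
gcd = 1, so a unique solution mod 23829 exists.
Back-substitute for the Bézout coefficients:
1 = 13 − 4·3
1 = −4·55 + 17·13
1 = 17·68 − 21·55
1 = −21·327 + 101·68
1 = 101·2357 − 728·327
1 = −728·2684 + 829·2357
1 = 829·23829 − 7360·2684
So 2684·(-7360) ≡ 1 (mod 23829), giving 2684⁻¹ ≡ 16469.
x ≡ 2684⁻¹·10195 ≡ 16469·10195 ≡ 2321 (mod 23829).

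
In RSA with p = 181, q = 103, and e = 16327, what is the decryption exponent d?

10783

φ(n) = (p−1)(q−1) = 180·102 = 18360.
Need d with 16327·d ≡ 1 (mod 18360). Apply the extended Euclidean algorithm:
18360 = 1·16327 + 2033
16327 = 8·2033 + 63
2033 = 32·63 + 17
63 = 3·17 + 12
17 = 1·12 + 5
12 = 2·5 + 2
5 = 2·2 + 1
2 = 2·1 + 0
Back-substitute:
1 = 5 − 2·2
1 = −2·12 + 5·5
1 = 5·17 − 7·12
1 = −7·63 + 26·17
1 = 26·2033 − 839·63
1 = −839·16327 + 6738·2033
1 = 6738·18360 − 7577·16327
So 16327·(-7577) ≡ 1 (mod 18360), hence d ≡ -7577 ≡ 10783 (mod 18360).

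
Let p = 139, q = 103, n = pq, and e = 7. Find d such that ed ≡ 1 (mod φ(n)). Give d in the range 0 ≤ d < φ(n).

2011

φ(n) = (p−1)(q−1) = 138·102 = 14076.
Need d with 7·d ≡ 1 (mod 14076). Apply the extended Euclidean algorithm:
14076 = 2010·7 + 6
7 = 1·6 + 1
6 = 6·1 + 0
Back-substitute:
1 = 7 − 6
1 = −14076 + 2011·7
So 7·2011 ≡ 1 (mod 14076), hence d = 2011.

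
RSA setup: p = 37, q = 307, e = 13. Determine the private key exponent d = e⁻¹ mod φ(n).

φ(n) = (p−1)(q−1) = 36·306 = 11016.
Need d with 13·d ≡ 1 (mod 11016). Apply the extended Euclidean algorithm:
11016 = 847*13 + 5
13 = 2*5 + 3
5 = 1*3 + 2
3 = 1*2 + 1
2 = 2*1 + 0
Back-substitute:
1 = 3 − 2
1 = −5 + 2·3
1 = 2·13 − 5·5
1 = −5·11016 + 4237·13
So 13·4237 ≡ 1 (mod 11016), hence d = 4237.

4237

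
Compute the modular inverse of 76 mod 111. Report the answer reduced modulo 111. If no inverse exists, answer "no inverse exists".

19

gcd(111, 76) by repeated division:
111 = 1·76 + 35
76 = 2·35 + 6
35 = 5·6 + 5
6 = 1·5 + 1
5 = 5·1 + 0
gcd = 1, so the inverse exists. Back-substitute:
1 = 6 − 5
1 = −35 + 6·6
1 = 6·76 − 13·35
1 = −13·111 + 19·76
So 76·19 ≡ 1 (mod 111).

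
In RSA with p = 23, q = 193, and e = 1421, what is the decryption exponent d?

1733

φ(n) = (p−1)(q−1) = 22·192 = 4224.
Need d with 1421·d ≡ 1 (mod 4224). Apply the extended Euclidean algorithm:
4224 = 2·1421 + 1382
1421 = 1·1382 + 39
1382 = 35·39 + 17
39 = 2·17 + 5
17 = 3·5 + 2
5 = 2·2 + 1
2 = 2·1 + 0
Back-substitute:
1 = 5 − 2·2
1 = −2·17 + 7·5
1 = 7·39 − 16·17
1 = −16·1382 + 567·39
1 = 567·1421 − 583·1382
1 = −583·4224 + 1733·1421
So 1421·1733 ≡ 1 (mod 4224), hence d = 1733.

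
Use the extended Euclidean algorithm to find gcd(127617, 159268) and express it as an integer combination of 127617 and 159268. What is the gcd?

1

Euclidean algorithm:
159268 = 1*127617 + 31651
127617 = 4*31651 + 1013
31651 = 31*1013 + 248
1013 = 4*248 + 21
248 = 11*21 + 17
21 = 1*17 + 4
17 = 4*4 + 1
4 = 4*1 + 0
gcd(127617, 159268) = 1.
Express as a combination:
1 = 17 − 4·4
1 = −4·21 + 5·17
1 = 5·248 − 59·21
1 = −59·1013 + 241·248
1 = 241·31651 − 7530·1013
1 = −7530·127617 + 30361·31651
1 = 30361·159268 − 37891·127617
So 1 = (30361)·159268 + (-37891)·127617.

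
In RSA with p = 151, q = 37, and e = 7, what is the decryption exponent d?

φ(n) = (p−1)(q−1) = 150·36 = 5400.
Need d with 7·d ≡ 1 (mod 5400). Apply the extended Euclidean algorithm:
5400 = 771×7 + 3
7 = 2×3 + 1
3 = 3×1 + 0
Back-substitute:
1 = 7 − 2·3
1 = −2·5400 + 1543·7
So 7·1543 ≡ 1 (mod 5400), hence d = 1543.

1543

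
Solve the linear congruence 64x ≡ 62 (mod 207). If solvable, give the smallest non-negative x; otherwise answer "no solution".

98

First find gcd(64, 207):
207 = 3*64 + 15
64 = 4*15 + 4
15 = 3*4 + 3
4 = 1*3 + 1
3 = 3*1 + 0
gcd = 1, so a unique solution mod 207 exists.
Back-substitute for the Bézout coefficients:
1 = 4 − 3
1 = −15 + 4·4
1 = 4·64 − 17·15
1 = −17·207 + 55·64
So 64·(55) ≡ 1 (mod 207), giving 64⁻¹ ≡ 55.
x ≡ 64⁻¹·62 ≡ 55·62 ≡ 98 (mod 207).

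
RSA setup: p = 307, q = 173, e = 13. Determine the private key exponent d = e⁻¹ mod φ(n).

φ(n) = (p−1)(q−1) = 306·172 = 52632.
Need d with 13·d ≡ 1 (mod 52632). Apply the extended Euclidean algorithm:
52632 = 4048·13 + 8
13 = 1·8 + 5
8 = 1·5 + 3
5 = 1·3 + 2
3 = 1·2 + 1
2 = 2·1 + 0
Back-substitute:
1 = 3 − 2
1 = −5 + 2·3
1 = 2·8 − 3·5
1 = −3·13 + 5·8
1 = 5·52632 − 20243·13
So 13·(-20243) ≡ 1 (mod 52632), hence d ≡ -20243 ≡ 32389 (mod 52632).

32389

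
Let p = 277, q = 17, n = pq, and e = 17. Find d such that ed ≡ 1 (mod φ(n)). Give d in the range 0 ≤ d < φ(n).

3377

φ(n) = (p−1)(q−1) = 276·16 = 4416.
Need d with 17·d ≡ 1 (mod 4416). Apply the extended Euclidean algorithm:
4416 = 259*17 + 13
17 = 1*13 + 4
13 = 3*4 + 1
4 = 4*1 + 0
Back-substitute:
1 = 13 − 3·4
1 = −3·17 + 4·13
1 = 4·4416 − 1039·17
So 17·(-1039) ≡ 1 (mod 4416), hence d ≡ -1039 ≡ 3377 (mod 4416).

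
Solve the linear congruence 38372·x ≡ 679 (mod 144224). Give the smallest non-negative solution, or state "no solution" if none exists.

gcd(38372, 144224):
144224 = 3*38372 + 29108
38372 = 1*29108 + 9264
29108 = 3*9264 + 1316
9264 = 7*1316 + 52
1316 = 25*52 + 16
52 = 3*16 + 4
16 = 4*4 + 0
gcd = 4, but 4 ∤ 679, so the congruence has no solution.

no solution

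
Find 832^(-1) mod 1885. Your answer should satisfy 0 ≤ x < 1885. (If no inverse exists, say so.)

Compute gcd(832, 1885):
1885 = 2*832 + 221
832 = 3*221 + 169
221 = 1*169 + 52
169 = 3*52 + 13
52 = 4*13 + 0
The gcd is 13, not 1, hence no inverse exists.

no inverse exists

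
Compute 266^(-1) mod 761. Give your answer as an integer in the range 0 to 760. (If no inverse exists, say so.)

432

Run Euclid on (761, 266):
761 = 2·266 + 229
266 = 1·229 + 37
229 = 6·37 + 7
37 = 5·7 + 2
7 = 3·2 + 1
2 = 2·1 + 0
gcd = 1, so the inverse exists. Back-substitute:
1 = 7 − 3·2
1 = −3·37 + 16·7
1 = 16·229 − 99·37
1 = −99·266 + 115·229
1 = 115·761 − 329·266
Hence 266⁻¹ ≡ -329 ≡ 432 (mod 761).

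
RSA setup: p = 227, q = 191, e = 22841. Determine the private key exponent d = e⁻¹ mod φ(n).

39761

φ(n) = (p−1)(q−1) = 226·190 = 42940.
Need d with 22841·d ≡ 1 (mod 42940). Apply the extended Euclidean algorithm:
42940 = 1*22841 + 20099
22841 = 1*20099 + 2742
20099 = 7*2742 + 905
2742 = 3*905 + 27
905 = 33*27 + 14
27 = 1*14 + 13
14 = 1*13 + 1
13 = 13*1 + 0
Back-substitute:
1 = 14 − 13
1 = −27 + 2·14
1 = 2·905 − 67·27
1 = −67·2742 + 203·905
1 = 203·20099 − 1488·2742
1 = −1488·22841 + 1691·20099
1 = 1691·42940 − 3179·22841
So 22841·(-3179) ≡ 1 (mod 42940), hence d ≡ -3179 ≡ 39761 (mod 42940).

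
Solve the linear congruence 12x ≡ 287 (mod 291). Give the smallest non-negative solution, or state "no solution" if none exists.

gcd(12, 291):
291 = 24·12 + 3
12 = 4·3 + 0
gcd = 3, but 3 ∤ 287, so the congruence has no solution.

no solution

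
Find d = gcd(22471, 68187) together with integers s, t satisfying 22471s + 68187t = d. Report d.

Repeated division:
68187 = 3*22471 + 774
22471 = 29*774 + 25
774 = 30*25 + 24
25 = 1*24 + 1
24 = 24*1 + 0
gcd(22471, 68187) = 1.
Back-substituting:
1 = 25 − 24
1 = −774 + 31·25
1 = 31·22471 − 900·774
1 = −900·68187 + 2731·22471
So 1 = (-900)·68187 + (2731)·22471.

1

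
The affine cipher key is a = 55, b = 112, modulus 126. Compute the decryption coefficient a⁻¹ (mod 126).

Extended Euclidean algorithm:
126 = 2×55 + 16
55 = 3×16 + 7
16 = 2×7 + 2
7 = 3×2 + 1
2 = 2×1 + 0
gcd = 1, so the inverse exists. Back-substitute:
1 = 7 − 3·2
1 = −3·16 + 7·7
1 = 7·55 − 24·16
1 = −24·126 + 55·55
So 55·55 ≡ 1 (mod 126).

55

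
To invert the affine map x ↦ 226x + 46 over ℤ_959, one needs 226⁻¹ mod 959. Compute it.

Extended Euclidean algorithm:
959 = 4·226 + 55
226 = 4·55 + 6
55 = 9·6 + 1
6 = 6·1 + 0
gcd = 1, so the inverse exists. Back-substitute:
1 = 55 − 9·6
1 = −9·226 + 37·55
1 = 37·959 − 157·226
Hence 226⁻¹ ≡ -157 ≡ 802 (mod 959).

802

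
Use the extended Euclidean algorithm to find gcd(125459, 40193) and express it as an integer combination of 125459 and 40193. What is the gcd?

Apply Euclid's algorithm to 125459 and 40193:
125459 = 3×40193 + 4880
40193 = 8×4880 + 1153
4880 = 4×1153 + 268
1153 = 4×268 + 81
268 = 3×81 + 25
81 = 3×25 + 6
25 = 4×6 + 1
6 = 6×1 + 0
gcd(125459, 40193) = 1.
Express as a combination:
1 = 25 − 4·6
1 = −4·81 + 13·25
1 = 13·268 − 43·81
1 = −43·1153 + 185·268
1 = 185·4880 − 783·1153
1 = −783·40193 + 6449·4880
1 = 6449·125459 − 20130·40193
So 1 = (6449)·125459 + (-20130)·40193.

1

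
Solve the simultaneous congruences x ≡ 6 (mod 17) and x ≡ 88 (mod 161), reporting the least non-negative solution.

Write x = 6 + 17·k. Then 17·k ≡ 88 − 6 ≡ 82 (mod 161).
Need 17⁻¹ mod 161. Extended Euclid on (161, 17):
161 = 9×17 + 8
17 = 2×8 + 1
8 = 8×1 + 0
Back-substitute:
1 = 17 − 2·8
1 = −2·161 + 19·17
17⁻¹ ≡ 19 (mod 161), so k ≡ 19·82 ≡ 109 (mod 161).
x = 6 + 17·109 = 1859.

1859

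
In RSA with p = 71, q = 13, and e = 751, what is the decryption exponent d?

φ(n) = (p−1)(q−1) = 70·12 = 840.
Need d with 751·d ≡ 1 (mod 840). Apply the extended Euclidean algorithm:
840 = 1·751 + 89
751 = 8·89 + 39
89 = 2·39 + 11
39 = 3·11 + 6
11 = 1·6 + 5
6 = 1·5 + 1
5 = 5·1 + 0
Back-substitute:
1 = 6 − 5
1 = −11 + 2·6
1 = 2·39 − 7·11
1 = −7·89 + 16·39
1 = 16·751 − 135·89
1 = −135·840 + 151·751
So 751·151 ≡ 1 (mod 840), hence d = 151.

151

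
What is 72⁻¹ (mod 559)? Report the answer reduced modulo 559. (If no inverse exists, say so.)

gcd(559, 72) by repeated division:
559 = 7×72 + 55
72 = 1×55 + 17
55 = 3×17 + 4
17 = 4×4 + 1
4 = 4×1 + 0
Since gcd(72, 559) = 1, back-substitute to write 1 as a combination:
1 = 17 − 4·4
1 = −4·55 + 13·17
1 = 13·72 − 17·55
1 = −17·559 + 132·72
So 72·132 ≡ 1 (mod 559).

132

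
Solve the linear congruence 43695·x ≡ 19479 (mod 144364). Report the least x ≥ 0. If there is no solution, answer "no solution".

65497

First find gcd(43695, 144364):
144364 = 3*43695 + 13279
43695 = 3*13279 + 3858
13279 = 3*3858 + 1705
3858 = 2*1705 + 448
1705 = 3*448 + 361
448 = 1*361 + 87
361 = 4*87 + 13
87 = 6*13 + 9
13 = 1*9 + 4
9 = 2*4 + 1
4 = 4*1 + 0
gcd = 1, so a unique solution mod 144364 exists.
Back-substitute for the Bézout coefficients:
1 = 9 − 2·4
1 = −2·13 + 3·9
1 = 3·87 − 20·13
1 = −20·361 + 83·87
1 = 83·448 − 103·361
1 = −103·1705 + 392·448
1 = 392·3858 − 887·1705
1 = −887·13279 + 3053·3858
1 = 3053·43695 − 10046·13279
1 = −10046·144364 + 33191·43695
So 43695·(33191) ≡ 1 (mod 144364), giving 43695⁻¹ ≡ 33191.
x ≡ 43695⁻¹·19479 ≡ 33191·19479 ≡ 65497 (mod 144364).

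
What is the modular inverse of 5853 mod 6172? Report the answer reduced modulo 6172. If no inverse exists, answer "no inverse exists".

Extended Euclidean algorithm:
6172 = 1·5853 + 319
5853 = 18·319 + 111
319 = 2·111 + 97
111 = 1·97 + 14
97 = 6·14 + 13
14 = 1·13 + 1
13 = 13·1 + 0
The gcd is 1. Working backward:
1 = 14 − 13
1 = −97 + 7·14
1 = 7·111 − 8·97
1 = −8·319 + 23·111
1 = 23·5853 − 422·319
1 = −422·6172 + 445·5853
So 5853·445 ≡ 1 (mod 6172).

445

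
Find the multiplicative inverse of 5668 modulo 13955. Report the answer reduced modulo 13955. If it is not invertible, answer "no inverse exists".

357

Apply the Euclidean algorithm to 13955 and 5668:
13955 = 2·5668 + 2619
5668 = 2·2619 + 430
2619 = 6·430 + 39
430 = 11·39 + 1
39 = 39·1 + 0
Since gcd(5668, 13955) = 1, back-substitute to write 1 as a combination:
1 = 430 − 11·39
1 = −11·2619 + 67·430
1 = 67·5668 − 145·2619
1 = −145·13955 + 357·5668
So 5668·357 ≡ 1 (mod 13955).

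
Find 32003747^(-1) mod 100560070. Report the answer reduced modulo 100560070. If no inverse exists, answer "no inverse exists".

gcd(100560070, 32003747) by repeated division:
100560070 = 3*32003747 + 4548829
32003747 = 7*4548829 + 161944
4548829 = 28*161944 + 14397
161944 = 11*14397 + 3577
14397 = 4*3577 + 89
3577 = 40*89 + 17
89 = 5*17 + 4
17 = 4*4 + 1
4 = 4*1 + 0
gcd = 1, so the inverse exists. Back-substitute:
1 = 17 − 4·4
1 = −4·89 + 21·17
1 = 21·3577 − 844·89
1 = −844·14397 + 3397·3577
1 = 3397·161944 − 38211·14397
1 = −38211·4548829 + 1073305·161944
1 = 1073305·32003747 − 7551346·4548829
1 = −7551346·100560070 + 23727343·32003747
So 32003747·23727343 ≡ 1 (mod 100560070).

23727343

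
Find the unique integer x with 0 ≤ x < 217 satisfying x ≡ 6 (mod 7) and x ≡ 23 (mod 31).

Write x = 6 + 7·k. Then 7·k ≡ 23 − 6 ≡ 17 (mod 31).
Need 7⁻¹ mod 31. Extended Euclid on (31, 7):
31 = 4·7 + 3
7 = 2·3 + 1
3 = 3·1 + 0
Back-substitute:
1 = 7 − 2·3
1 = −2·31 + 9·7
7⁻¹ ≡ 9 (mod 31), so k ≡ 9·17 ≡ 29 (mod 31).
x = 6 + 7·29 = 209.

209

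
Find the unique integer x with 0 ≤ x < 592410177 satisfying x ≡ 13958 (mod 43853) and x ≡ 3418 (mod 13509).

196870075

Write x = 13958 + 43853·k. Then 43853·k ≡ 3418 − 13958 ≡ 2969 (mod 13509).
Need 43853⁻¹ mod 13509. Extended Euclid on (13509, 3326):
13509 = 4·3326 + 205
3326 = 16·205 + 46
205 = 4·46 + 21
46 = 2·21 + 4
21 = 5·4 + 1
4 = 4·1 + 0
Back-substitute:
1 = 21 − 5·4
1 = −5·46 + 11·21
1 = 11·205 − 49·46
1 = −49·3326 + 795·205
1 = 795·13509 − 3229·3326
43853⁻¹ ≡ 10280 (mod 13509), so k ≡ 10280·2969 ≡ 4489 (mod 13509).
x = 13958 + 43853·4489 = 196870075.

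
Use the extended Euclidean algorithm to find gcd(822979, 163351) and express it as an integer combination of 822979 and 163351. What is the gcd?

1

Euclidean algorithm:
822979 = 5*163351 + 6224
163351 = 26*6224 + 1527
6224 = 4*1527 + 116
1527 = 13*116 + 19
116 = 6*19 + 2
19 = 9*2 + 1
2 = 2*1 + 0
gcd(822979, 163351) = 1.
Express as a combination:
1 = 19 − 9·2
1 = −9·116 + 55·19
1 = 55·1527 − 724·116
1 = −724·6224 + 2951·1527
1 = 2951·163351 − 77450·6224
1 = −77450·822979 + 390201·163351
So 1 = (-77450)·822979 + (390201)·163351.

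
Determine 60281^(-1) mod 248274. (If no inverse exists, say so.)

Euclidean algorithm on 248274, 60281:
248274 = 4×60281 + 7150
60281 = 8×7150 + 3081
7150 = 2×3081 + 988
3081 = 3×988 + 117
988 = 8×117 + 52
117 = 2×52 + 13
52 = 4×13 + 0
The gcd is 13, not 1, hence no inverse exists.

no inverse exists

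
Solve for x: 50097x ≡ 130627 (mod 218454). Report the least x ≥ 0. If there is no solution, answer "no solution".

no solution

gcd(50097, 218454):
218454 = 4·50097 + 18066
50097 = 2·18066 + 13965
18066 = 1·13965 + 4101
13965 = 3·4101 + 1662
4101 = 2·1662 + 777
1662 = 2·777 + 108
777 = 7·108 + 21
108 = 5·21 + 3
21 = 7·3 + 0
gcd = 3, but 3 ∤ 130627, so the congruence has no solution.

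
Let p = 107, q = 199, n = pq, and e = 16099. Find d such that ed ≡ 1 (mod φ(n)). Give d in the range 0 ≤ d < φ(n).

12883

φ(n) = (p−1)(q−1) = 106·198 = 20988.
Need d with 16099·d ≡ 1 (mod 20988). Apply the extended Euclidean algorithm:
20988 = 1·16099 + 4889
16099 = 3·4889 + 1432
4889 = 3·1432 + 593
1432 = 2·593 + 246
593 = 2·246 + 101
246 = 2·101 + 44
101 = 2·44 + 13
44 = 3·13 + 5
13 = 2·5 + 3
5 = 1·3 + 2
3 = 1·2 + 1
2 = 2·1 + 0
Back-substitute:
1 = 3 − 2
1 = −5 + 2·3
1 = 2·13 − 5·5
1 = −5·44 + 17·13
1 = 17·101 − 39·44
1 = −39·246 + 95·101
1 = 95·593 − 229·246
1 = −229·1432 + 553·593
1 = 553·4889 − 1888·1432
1 = −1888·16099 + 6217·4889
1 = 6217·20988 − 8105·16099
So 16099·(-8105) ≡ 1 (mod 20988), hence d ≡ -8105 ≡ 12883 (mod 20988).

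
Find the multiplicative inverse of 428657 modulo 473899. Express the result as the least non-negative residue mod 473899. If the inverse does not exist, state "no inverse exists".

Extended Euclidean algorithm:
473899 = 1*428657 + 45242
428657 = 9*45242 + 21479
45242 = 2*21479 + 2284
21479 = 9*2284 + 923
2284 = 2*923 + 438
923 = 2*438 + 47
438 = 9*47 + 15
47 = 3*15 + 2
15 = 7*2 + 1
2 = 2*1 + 0
The gcd is 1. Working backward:
1 = 15 − 7·2
1 = −7·47 + 22·15
1 = 22·438 − 205·47
1 = −205·923 + 432·438
1 = 432·2284 − 1069·923
1 = −1069·21479 + 10053·2284
1 = 10053·45242 − 21175·21479
1 = −21175·428657 + 200628·45242
1 = 200628·473899 − 221803·428657
Thus 428657·(-221803) ≡ 1 (mod 473899); reducing, -221803 mod 473899 = 252096.

252096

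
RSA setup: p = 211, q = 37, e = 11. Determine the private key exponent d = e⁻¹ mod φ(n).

4811

φ(n) = (p−1)(q−1) = 210·36 = 7560.
Need d with 11·d ≡ 1 (mod 7560). Apply the extended Euclidean algorithm:
7560 = 687×11 + 3
11 = 3×3 + 2
3 = 1×2 + 1
2 = 2×1 + 0
Back-substitute:
1 = 3 − 2
1 = −11 + 4·3
1 = 4·7560 − 2749·11
So 11·(-2749) ≡ 1 (mod 7560), hence d ≡ -2749 ≡ 4811 (mod 7560).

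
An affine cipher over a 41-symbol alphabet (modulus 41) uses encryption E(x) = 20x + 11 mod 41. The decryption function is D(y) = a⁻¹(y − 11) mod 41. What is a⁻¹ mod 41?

Run Euclid on (41, 20):
41 = 2·20 + 1
20 = 20·1 + 0
The gcd is 1. Working backward:
1 = 41 − 2·20
So 20·(-2) ≡ 1 (mod 41), and -2 ≡ 39 (mod 41).

39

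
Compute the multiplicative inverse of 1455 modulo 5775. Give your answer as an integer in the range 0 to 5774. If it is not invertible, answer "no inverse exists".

Compute gcd(1455, 5775):
5775 = 3·1455 + 1410
1455 = 1·1410 + 45
1410 = 31·45 + 15
45 = 3·15 + 0
gcd(1455, 5775) = 15 ≠ 1, so 1455 has no multiplicative inverse modulo 5775.

no inverse exists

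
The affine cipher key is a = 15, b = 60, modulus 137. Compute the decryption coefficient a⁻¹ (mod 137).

Extended Euclidean algorithm:
137 = 9*15 + 2
15 = 7*2 + 1
2 = 2*1 + 0
The gcd is 1. Working backward:
1 = 15 − 7·2
1 = −7·137 + 64·15
So 15·64 ≡ 1 (mod 137).

64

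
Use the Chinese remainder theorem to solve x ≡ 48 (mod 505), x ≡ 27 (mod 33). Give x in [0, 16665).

10653

Write x = 48 + 505·k. Then 505·k ≡ 27 − 48 ≡ 12 (mod 33).
Need 505⁻¹ mod 33. Extended Euclid on (33, 10):
33 = 3·10 + 3
10 = 3·3 + 1
3 = 3·1 + 0
Back-substitute:
1 = 10 − 3·3
1 = −3·33 + 10·10
505⁻¹ ≡ 10 (mod 33), so k ≡ 10·12 ≡ 21 (mod 33).
x = 48 + 505·21 = 10653.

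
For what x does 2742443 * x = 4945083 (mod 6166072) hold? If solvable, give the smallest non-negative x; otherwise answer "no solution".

First find gcd(2742443, 6166072):
6166072 = 2*2742443 + 681186
2742443 = 4*681186 + 17699
681186 = 38*17699 + 8624
17699 = 2*8624 + 451
8624 = 19*451 + 55
451 = 8*55 + 11
55 = 5*11 + 0
gcd = 11 and 11 | 4945083, so solutions exist. Divide through by 11: 249313x ≡ 449553 (mod 560552).
Now find 249313⁻¹ mod 560552:
560552 = 2×249313 + 61926
249313 = 4×61926 + 1609
61926 = 38×1609 + 784
1609 = 2×784 + 41
784 = 19×41 + 5
41 = 8×5 + 1
5 = 5×1 + 0
Back-substitute:
1 = 41 − 8·5
1 = −8·784 + 153·41
1 = 153·1609 − 314·784
1 = −314·61926 + 12085·1609
1 = 12085·249313 − 48654·61926
1 = −48654·560552 + 109393·249313
So 249313⁻¹ ≡ 109393 (mod 560552).
Then x ≡ 109393·449553 ≡ 163817 (mod 560552); the smallest non-negative solution is x = 163817.

163817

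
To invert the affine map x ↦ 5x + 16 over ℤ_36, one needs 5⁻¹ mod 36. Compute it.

29

gcd(36, 5) by repeated division:
36 = 7*5 + 1
5 = 5*1 + 0
Since gcd(5, 36) = 1, back-substitute to write 1 as a combination:
1 = 36 − 7·5
So 5·(-7) ≡ 1 (mod 36), and -7 ≡ 29 (mod 36).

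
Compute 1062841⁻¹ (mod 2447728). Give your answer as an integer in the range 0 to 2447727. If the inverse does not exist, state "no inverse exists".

1007081

Run Euclid on (2447728, 1062841):
2447728 = 2*1062841 + 322046
1062841 = 3*322046 + 96703
322046 = 3*96703 + 31937
96703 = 3*31937 + 892
31937 = 35*892 + 717
892 = 1*717 + 175
717 = 4*175 + 17
175 = 10*17 + 5
17 = 3*5 + 2
5 = 2*2 + 1
2 = 2*1 + 0
The gcd is 1. Working backward:
1 = 5 − 2·2
1 = −2·17 + 7·5
1 = 7·175 − 72·17
1 = −72·717 + 295·175
1 = 295·892 − 367·717
1 = −367·31937 + 13140·892
1 = 13140·96703 − 39787·31937
1 = −39787·322046 + 132501·96703
1 = 132501·1062841 − 437290·322046
1 = −437290·2447728 + 1007081·1062841
So 1062841·1007081 ≡ 1 (mod 2447728).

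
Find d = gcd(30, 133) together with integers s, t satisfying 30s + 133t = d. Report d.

Apply Euclid's algorithm to 133 and 30:
133 = 4·30 + 13
30 = 2·13 + 4
13 = 3·4 + 1
4 = 4·1 + 0
gcd(30, 133) = 1.
Back-substituting:
1 = 13 − 3·4
1 = −3·30 + 7·13
1 = 7·133 − 31·30
So 1 = (7)·133 + (-31)·30.

1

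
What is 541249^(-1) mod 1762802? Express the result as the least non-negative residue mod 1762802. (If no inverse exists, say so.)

Run Euclid on (1762802, 541249):
1762802 = 3×541249 + 139055
541249 = 3×139055 + 124084
139055 = 1×124084 + 14971
124084 = 8×14971 + 4316
14971 = 3×4316 + 2023
4316 = 2×2023 + 270
2023 = 7×270 + 133
270 = 2×133 + 4
133 = 33×4 + 1
4 = 4×1 + 0
Since gcd(541249, 1762802) = 1, back-substitute to write 1 as a combination:
1 = 133 − 33·4
1 = −33·270 + 67·133
1 = 67·2023 − 502·270
1 = −502·4316 + 1071·2023
1 = 1071·14971 − 3715·4316
1 = −3715·124084 + 30791·14971
1 = 30791·139055 − 34506·124084
1 = −34506·541249 + 134309·139055
1 = 134309·1762802 − 437433·541249
So 541249·(-437433) ≡ 1 (mod 1762802), and -437433 ≡ 1325369 (mod 1762802).

1325369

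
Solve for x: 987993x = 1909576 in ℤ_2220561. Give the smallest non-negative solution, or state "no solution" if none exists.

no solution

gcd(987993, 2220561):
2220561 = 2×987993 + 244575
987993 = 4×244575 + 9693
244575 = 25×9693 + 2250
9693 = 4×2250 + 693
2250 = 3×693 + 171
693 = 4×171 + 9
171 = 19×9 + 0
gcd = 9, but 9 ∤ 1909576, so the congruence has no solution.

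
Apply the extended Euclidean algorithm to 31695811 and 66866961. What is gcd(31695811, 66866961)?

7

Repeated division:
66866961 = 2·31695811 + 3475339
31695811 = 9·3475339 + 417760
3475339 = 8·417760 + 133259
417760 = 3·133259 + 17983
133259 = 7·17983 + 7378
17983 = 2·7378 + 3227
7378 = 2·3227 + 924
3227 = 3·924 + 455
924 = 2·455 + 14
455 = 32·14 + 7
14 = 2·7 + 0
gcd(31695811, 66866961) = 7.
Back-substituting:
7 = 455 − 32·14
7 = −32·924 + 65·455
7 = 65·3227 − 227·924
7 = −227·7378 + 519·3227
7 = 519·17983 − 1265·7378
7 = −1265·133259 + 9374·17983
7 = 9374·417760 − 29387·133259
7 = −29387·3475339 + 244470·417760
7 = 244470·31695811 − 2229617·3475339
7 = −2229617·66866961 + 4703704·31695811
So 7 = (-2229617)·66866961 + (4703704)·31695811.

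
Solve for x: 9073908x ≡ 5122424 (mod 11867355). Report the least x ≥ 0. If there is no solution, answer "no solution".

gcd(9073908, 11867355):
11867355 = 1·9073908 + 2793447
9073908 = 3·2793447 + 693567
2793447 = 4·693567 + 19179
693567 = 36·19179 + 3123
19179 = 6·3123 + 441
3123 = 7·441 + 36
441 = 12·36 + 9
36 = 4·9 + 0
gcd = 9, but 9 ∤ 5122424, so the congruence has no solution.

no solution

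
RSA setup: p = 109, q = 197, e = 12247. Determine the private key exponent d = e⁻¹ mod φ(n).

φ(n) = (p−1)(q−1) = 108·196 = 21168.
Need d with 12247·d ≡ 1 (mod 21168). Apply the extended Euclidean algorithm:
21168 = 1×12247 + 8921
12247 = 1×8921 + 3326
8921 = 2×3326 + 2269
3326 = 1×2269 + 1057
2269 = 2×1057 + 155
1057 = 6×155 + 127
155 = 1×127 + 28
127 = 4×28 + 15
28 = 1×15 + 13
15 = 1×13 + 2
13 = 6×2 + 1
2 = 2×1 + 0
Back-substitute:
1 = 13 − 6·2
1 = −6·15 + 7·13
1 = 7·28 − 13·15
1 = −13·127 + 59·28
1 = 59·155 − 72·127
1 = −72·1057 + 491·155
1 = 491·2269 − 1054·1057
1 = −1054·3326 + 1545·2269
1 = 1545·8921 − 4144·3326
1 = −4144·12247 + 5689·8921
1 = 5689·21168 − 9833·12247
So 12247·(-9833) ≡ 1 (mod 21168), hence d ≡ -9833 ≡ 11335 (mod 21168).

11335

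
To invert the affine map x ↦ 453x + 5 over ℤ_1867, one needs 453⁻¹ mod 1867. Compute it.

Extended Euclidean algorithm:
1867 = 4×453 + 55
453 = 8×55 + 13
55 = 4×13 + 3
13 = 4×3 + 1
3 = 3×1 + 0
The gcd is 1. Working backward:
1 = 13 − 4·3
1 = −4·55 + 17·13
1 = 17·453 − 140·55
1 = −140·1867 + 577·453
So 453·577 ≡ 1 (mod 1867).

577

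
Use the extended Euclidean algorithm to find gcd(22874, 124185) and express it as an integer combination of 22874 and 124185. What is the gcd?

1

Apply Euclid's algorithm to 124185 and 22874:
124185 = 5·22874 + 9815
22874 = 2·9815 + 3244
9815 = 3·3244 + 83
3244 = 39·83 + 7
83 = 11·7 + 6
7 = 1·6 + 1
6 = 6·1 + 0
gcd(22874, 124185) = 1.
Express as a combination:
1 = 7 − 6
1 = −83 + 12·7
1 = 12·3244 − 469·83
1 = −469·9815 + 1419·3244
1 = 1419·22874 − 3307·9815
1 = −3307·124185 + 17954·22874
So 1 = (-3307)·124185 + (17954)·22874.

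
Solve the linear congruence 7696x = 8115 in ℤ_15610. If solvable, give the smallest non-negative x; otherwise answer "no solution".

no solution

gcd(7696, 15610):
15610 = 2×7696 + 218
7696 = 35×218 + 66
218 = 3×66 + 20
66 = 3×20 + 6
20 = 3×6 + 2
6 = 3×2 + 0
gcd = 2, but 2 ∤ 8115, so the congruence has no solution.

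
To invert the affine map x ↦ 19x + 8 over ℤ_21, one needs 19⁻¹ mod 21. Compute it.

10

gcd(21, 19) by repeated division:
21 = 1×19 + 2
19 = 9×2 + 1
2 = 2×1 + 0
gcd = 1, so the inverse exists. Back-substitute:
1 = 19 − 9·2
1 = −9·21 + 10·19
So 19·10 ≡ 1 (mod 21).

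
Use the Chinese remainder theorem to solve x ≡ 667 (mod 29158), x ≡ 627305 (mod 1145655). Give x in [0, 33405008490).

Write x = 667 + 29158·k. Then 29158·k ≡ 627305 − 667 ≡ 626638 (mod 1145655).
Need 29158⁻¹ mod 1145655. Extended Euclid on (1145655, 29158):
1145655 = 39×29158 + 8493
29158 = 3×8493 + 3679
8493 = 2×3679 + 1135
3679 = 3×1135 + 274
1135 = 4×274 + 39
274 = 7×39 + 1
39 = 39×1 + 0
Back-substitute:
1 = 274 − 7·39
1 = −7·1135 + 29·274
1 = 29·3679 − 94·1135
1 = −94·8493 + 217·3679
1 = 217·29158 − 745·8493
1 = −745·1145655 + 29272·29158
29158⁻¹ ≡ 29272 (mod 1145655), so k ≡ 29272·626638 ≡ 1010986 (mod 1145655).
x = 667 + 29158·1010986 = 29478330455.

29478330455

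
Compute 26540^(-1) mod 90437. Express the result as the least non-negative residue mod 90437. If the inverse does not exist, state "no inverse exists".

Run Euclid on (90437, 26540):
90437 = 3*26540 + 10817
26540 = 2*10817 + 4906
10817 = 2*4906 + 1005
4906 = 4*1005 + 886
1005 = 1*886 + 119
886 = 7*119 + 53
119 = 2*53 + 13
53 = 4*13 + 1
13 = 13*1 + 0
The gcd is 1. Working backward:
1 = 53 − 4·13
1 = −4·119 + 9·53
1 = 9·886 − 67·119
1 = −67·1005 + 76·886
1 = 76·4906 − 371·1005
1 = −371·10817 + 818·4906
1 = 818·26540 − 2007·10817
1 = −2007·90437 + 6839·26540
So 26540·6839 ≡ 1 (mod 90437).

6839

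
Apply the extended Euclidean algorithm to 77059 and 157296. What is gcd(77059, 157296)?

1

Repeated division:
157296 = 2*77059 + 3178
77059 = 24*3178 + 787
3178 = 4*787 + 30
787 = 26*30 + 7
30 = 4*7 + 2
7 = 3*2 + 1
2 = 2*1 + 0
gcd(77059, 157296) = 1.
Working backward:
1 = 7 − 3·2
1 = −3·30 + 13·7
1 = 13·787 − 341·30
1 = −341·3178 + 1377·787
1 = 1377·77059 − 33389·3178
1 = −33389·157296 + 68155·77059
So 1 = (-33389)·157296 + (68155)·77059.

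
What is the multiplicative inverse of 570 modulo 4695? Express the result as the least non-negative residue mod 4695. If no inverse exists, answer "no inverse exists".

Compute gcd(570, 4695):
4695 = 8*570 + 135
570 = 4*135 + 30
135 = 4*30 + 15
30 = 2*15 + 0
gcd(570, 4695) = 15 ≠ 1, so 570 has no multiplicative inverse modulo 4695.

no inverse exists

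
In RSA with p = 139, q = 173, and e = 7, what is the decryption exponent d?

φ(n) = (p−1)(q−1) = 138·172 = 23736.
Need d with 7·d ≡ 1 (mod 23736). Apply the extended Euclidean algorithm:
23736 = 3390×7 + 6
7 = 1×6 + 1
6 = 6×1 + 0
Back-substitute:
1 = 7 − 6
1 = −23736 + 3391·7
So 7·3391 ≡ 1 (mod 23736), hence d = 3391.

3391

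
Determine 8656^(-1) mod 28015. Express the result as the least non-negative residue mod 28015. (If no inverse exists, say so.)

21131

Apply the Euclidean algorithm to 28015 and 8656:
28015 = 3·8656 + 2047
8656 = 4·2047 + 468
2047 = 4·468 + 175
468 = 2·175 + 118
175 = 1·118 + 57
118 = 2·57 + 4
57 = 14·4 + 1
4 = 4·1 + 0
gcd = 1, so the inverse exists. Back-substitute:
1 = 57 − 14·4
1 = −14·118 + 29·57
1 = 29·175 − 43·118
1 = −43·468 + 115·175
1 = 115·2047 − 503·468
1 = −503·8656 + 2127·2047
1 = 2127·28015 − 6884·8656
Thus 8656·(-6884) ≡ 1 (mod 28015); reducing, -6884 mod 28015 = 21131.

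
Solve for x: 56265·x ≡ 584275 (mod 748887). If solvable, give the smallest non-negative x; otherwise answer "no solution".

gcd(56265, 748887):
748887 = 13·56265 + 17442
56265 = 3·17442 + 3939
17442 = 4·3939 + 1686
3939 = 2·1686 + 567
1686 = 2·567 + 552
567 = 1·552 + 15
552 = 36·15 + 12
15 = 1·12 + 3
12 = 4·3 + 0
gcd = 3, but 3 ∤ 584275, so the congruence has no solution.

no solution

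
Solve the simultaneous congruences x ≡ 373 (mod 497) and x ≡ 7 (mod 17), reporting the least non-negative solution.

1367

Write x = 373 + 497·k. Then 497·k ≡ 7 − 373 ≡ 8 (mod 17).
Need 497⁻¹ mod 17. Extended Euclid on (17, 4):
17 = 4×4 + 1
4 = 4×1 + 0
Back-substitute:
1 = 17 − 4·4
497⁻¹ ≡ 13 (mod 17), so k ≡ 13·8 ≡ 2 (mod 17).
x = 373 + 497·2 = 1367.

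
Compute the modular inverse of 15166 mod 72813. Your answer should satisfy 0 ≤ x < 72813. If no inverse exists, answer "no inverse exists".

Run Euclid on (72813, 15166):
72813 = 4·15166 + 12149
15166 = 1·12149 + 3017
12149 = 4·3017 + 81
3017 = 37·81 + 20
81 = 4·20 + 1
20 = 20·1 + 0
The gcd is 1. Working backward:
1 = 81 − 4·20
1 = −4·3017 + 149·81
1 = 149·12149 − 600·3017
1 = −600·15166 + 749·12149
1 = 749·72813 − 3596·15166
Thus 15166·(-3596) ≡ 1 (mod 72813); reducing, -3596 mod 72813 = 69217.

69217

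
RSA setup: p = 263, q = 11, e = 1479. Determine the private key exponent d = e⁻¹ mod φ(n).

φ(n) = (p−1)(q−1) = 262·10 = 2620.
Need d with 1479·d ≡ 1 (mod 2620). Apply the extended Euclidean algorithm:
2620 = 1*1479 + 1141
1479 = 1*1141 + 338
1141 = 3*338 + 127
338 = 2*127 + 84
127 = 1*84 + 43
84 = 1*43 + 41
43 = 1*41 + 2
41 = 20*2 + 1
2 = 2*1 + 0
Back-substitute:
1 = 41 − 20·2
1 = −20·43 + 21·41
1 = 21·84 − 41·43
1 = −41·127 + 62·84
1 = 62·338 − 165·127
1 = −165·1141 + 557·338
1 = 557·1479 − 722·1141
1 = −722·2620 + 1279·1479
So 1479·1279 ≡ 1 (mod 2620), hence d = 1279.

1279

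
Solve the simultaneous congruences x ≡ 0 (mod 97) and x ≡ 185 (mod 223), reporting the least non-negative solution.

Write x = 0 + 97·k. Then 97·k ≡ 185 − 0 ≡ 185 (mod 223).
Need 97⁻¹ mod 223. Extended Euclid on (223, 97):
223 = 2×97 + 29
97 = 3×29 + 10
29 = 2×10 + 9
10 = 1×9 + 1
9 = 9×1 + 0
Back-substitute:
1 = 10 − 9
1 = −29 + 3·10
1 = 3·97 − 10·29
1 = −10·223 + 23·97
97⁻¹ ≡ 23 (mod 223), so k ≡ 23·185 ≡ 18 (mod 223).
x = 0 + 97·18 = 1746.

1746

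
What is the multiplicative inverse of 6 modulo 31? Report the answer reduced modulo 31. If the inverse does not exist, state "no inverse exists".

26

Extended Euclidean algorithm:
31 = 5*6 + 1
6 = 6*1 + 0
Since gcd(6, 31) = 1, back-substitute to write 1 as a combination:
1 = 31 − 5·6
Hence 6⁻¹ ≡ -5 ≡ 26 (mod 31).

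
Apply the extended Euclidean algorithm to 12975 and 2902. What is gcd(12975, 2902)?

Apply Euclid's algorithm to 12975 and 2902:
12975 = 4·2902 + 1367
2902 = 2·1367 + 168
1367 = 8·168 + 23
168 = 7·23 + 7
23 = 3·7 + 2
7 = 3·2 + 1
2 = 2·1 + 0
gcd(12975, 2902) = 1.
Back-substituting:
1 = 7 − 3·2
1 = −3·23 + 10·7
1 = 10·168 − 73·23
1 = −73·1367 + 594·168
1 = 594·2902 − 1261·1367
1 = −1261·12975 + 5638·2902
So 1 = (-1261)·12975 + (5638)·2902.

1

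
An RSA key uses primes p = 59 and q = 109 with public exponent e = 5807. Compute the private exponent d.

1823

φ(n) = (p−1)(q−1) = 58·108 = 6264.
Need d with 5807·d ≡ 1 (mod 6264). Apply the extended Euclidean algorithm:
6264 = 1×5807 + 457
5807 = 12×457 + 323
457 = 1×323 + 134
323 = 2×134 + 55
134 = 2×55 + 24
55 = 2×24 + 7
24 = 3×7 + 3
7 = 2×3 + 1
3 = 3×1 + 0
Back-substitute:
1 = 7 − 2·3
1 = −2·24 + 7·7
1 = 7·55 − 16·24
1 = −16·134 + 39·55
1 = 39·323 − 94·134
1 = −94·457 + 133·323
1 = 133·5807 − 1690·457
1 = −1690·6264 + 1823·5807
So 5807·1823 ≡ 1 (mod 6264), hence d = 1823.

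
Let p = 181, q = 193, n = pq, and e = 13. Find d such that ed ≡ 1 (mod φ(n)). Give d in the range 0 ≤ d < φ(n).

5317

φ(n) = (p−1)(q−1) = 180·192 = 34560.
Need d with 13·d ≡ 1 (mod 34560). Apply the extended Euclidean algorithm:
34560 = 2658×13 + 6
13 = 2×6 + 1
6 = 6×1 + 0
Back-substitute:
1 = 13 − 2·6
1 = −2·34560 + 5317·13
So 13·5317 ≡ 1 (mod 34560), hence d = 5317.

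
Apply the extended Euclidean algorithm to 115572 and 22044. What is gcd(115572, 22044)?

12

Apply Euclid's algorithm to 115572 and 22044:
115572 = 5*22044 + 5352
22044 = 4*5352 + 636
5352 = 8*636 + 264
636 = 2*264 + 108
264 = 2*108 + 48
108 = 2*48 + 12
48 = 4*12 + 0
gcd(115572, 22044) = 12.
Working backward:
12 = 108 − 2·48
12 = −2·264 + 5·108
12 = 5·636 − 12·264
12 = −12·5352 + 101·636
12 = 101·22044 − 416·5352
12 = −416·115572 + 2181·22044
So 12 = (-416)·115572 + (2181)·22044.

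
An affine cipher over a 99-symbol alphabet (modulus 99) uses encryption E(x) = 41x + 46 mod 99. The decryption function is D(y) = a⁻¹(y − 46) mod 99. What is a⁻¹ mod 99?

29

Run Euclid on (99, 41):
99 = 2*41 + 17
41 = 2*17 + 7
17 = 2*7 + 3
7 = 2*3 + 1
3 = 3*1 + 0
Since gcd(41, 99) = 1, back-substitute to write 1 as a combination:
1 = 7 − 2·3
1 = −2·17 + 5·7
1 = 5·41 − 12·17
1 = −12·99 + 29·41
So 41·29 ≡ 1 (mod 99).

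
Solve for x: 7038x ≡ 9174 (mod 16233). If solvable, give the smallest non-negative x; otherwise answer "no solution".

First find gcd(7038, 16233):
16233 = 2*7038 + 2157
7038 = 3*2157 + 567
2157 = 3*567 + 456
567 = 1*456 + 111
456 = 4*111 + 12
111 = 9*12 + 3
12 = 4*3 + 0
gcd = 3 and 3 | 9174, so solutions exist. Divide through by 3: 2346x ≡ 3058 (mod 5411).
Now find 2346⁻¹ mod 5411:
5411 = 2×2346 + 719
2346 = 3×719 + 189
719 = 3×189 + 152
189 = 1×152 + 37
152 = 4×37 + 4
37 = 9×4 + 1
4 = 4×1 + 0
Back-substitute:
1 = 37 − 9·4
1 = −9·152 + 37·37
1 = 37·189 − 46·152
1 = −46·719 + 175·189
1 = 175·2346 − 571·719
1 = −571·5411 + 1317·2346
So 2346⁻¹ ≡ 1317 (mod 5411).
Then x ≡ 1317·3058 ≡ 1602 (mod 5411); the smallest non-negative solution is x = 1602.

1602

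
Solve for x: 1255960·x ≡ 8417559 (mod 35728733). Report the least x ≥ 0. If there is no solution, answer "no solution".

7795633

First find gcd(1255960, 35728733):
35728733 = 28·1255960 + 561853
1255960 = 2·561853 + 132254
561853 = 4·132254 + 32837
132254 = 4·32837 + 906
32837 = 36·906 + 221
906 = 4·221 + 22
221 = 10·22 + 1
22 = 22·1 + 0
gcd = 1, so a unique solution mod 35728733 exists.
Back-substitute for the Bézout coefficients:
1 = 221 − 10·22
1 = −10·906 + 41·221
1 = 41·32837 − 1486·906
1 = −1486·132254 + 5985·32837
1 = 5985·561853 − 25426·132254
1 = −25426·1255960 + 56837·561853
1 = 56837·35728733 − 1616862·1255960
So 1255960·(-1616862) ≡ 1 (mod 35728733), giving 1255960⁻¹ ≡ 34111871.
x ≡ 1255960⁻¹·8417559 ≡ 34111871·8417559 ≡ 7795633 (mod 35728733).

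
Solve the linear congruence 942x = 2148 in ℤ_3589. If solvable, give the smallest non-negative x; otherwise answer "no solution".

48

First find gcd(942, 3589):
3589 = 3·942 + 763
942 = 1·763 + 179
763 = 4·179 + 47
179 = 3·47 + 38
47 = 1·38 + 9
38 = 4·9 + 2
9 = 4·2 + 1
2 = 2·1 + 0
gcd = 1, so a unique solution mod 3589 exists.
Back-substitute for the Bézout coefficients:
1 = 9 − 4·2
1 = −4·38 + 17·9
1 = 17·47 − 21·38
1 = −21·179 + 80·47
1 = 80·763 − 341·179
1 = −341·942 + 421·763
1 = 421·3589 − 1604·942
So 942·(-1604) ≡ 1 (mod 3589), giving 942⁻¹ ≡ 1985.
x ≡ 942⁻¹·2148 ≡ 1985·2148 ≡ 48 (mod 3589).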